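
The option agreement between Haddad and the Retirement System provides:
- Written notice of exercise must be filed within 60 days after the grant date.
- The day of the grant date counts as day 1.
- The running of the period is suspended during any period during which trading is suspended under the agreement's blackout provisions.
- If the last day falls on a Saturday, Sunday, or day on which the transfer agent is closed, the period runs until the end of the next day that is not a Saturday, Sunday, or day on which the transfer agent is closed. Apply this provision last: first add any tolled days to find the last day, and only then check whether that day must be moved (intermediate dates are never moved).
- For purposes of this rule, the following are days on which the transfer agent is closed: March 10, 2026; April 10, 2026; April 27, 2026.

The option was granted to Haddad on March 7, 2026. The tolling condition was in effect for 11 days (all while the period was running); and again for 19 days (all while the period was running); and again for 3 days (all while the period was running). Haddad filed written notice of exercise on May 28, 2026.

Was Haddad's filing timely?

Counting March 7, 2026 as day 1, day 60 is May 5, 2026.
Tolling adds 11 days: May 5, 2026 + 11 days = May 16, 2026.
Tolling adds 19 days: May 16, 2026 + 19 days = June 4, 2026.
Tolling adds 3 days: June 4, 2026 + 3 days = June 7, 2026.
June 7, 2026 is Sunday. The next qualifying day is June 8, 2026.
The deadline is June 8, 2026; the filing on May 28, 2026 is on or before that date.

Yes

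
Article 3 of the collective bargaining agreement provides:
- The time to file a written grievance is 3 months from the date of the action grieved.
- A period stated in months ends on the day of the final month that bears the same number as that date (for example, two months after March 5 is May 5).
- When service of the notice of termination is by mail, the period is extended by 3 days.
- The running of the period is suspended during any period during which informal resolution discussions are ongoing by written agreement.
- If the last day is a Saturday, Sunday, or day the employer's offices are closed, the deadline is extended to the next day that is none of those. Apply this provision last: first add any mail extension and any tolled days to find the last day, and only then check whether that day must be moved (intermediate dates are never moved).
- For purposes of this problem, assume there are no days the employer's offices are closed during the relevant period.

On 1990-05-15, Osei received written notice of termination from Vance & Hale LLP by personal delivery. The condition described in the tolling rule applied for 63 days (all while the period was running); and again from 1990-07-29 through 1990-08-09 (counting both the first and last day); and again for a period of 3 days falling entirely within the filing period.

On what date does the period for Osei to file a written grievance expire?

November 1, 1990

3 months after 1990-05-15 is August 15, 1990.
Service was not by mail, so no mail extension applies.
Tolling adds 63 days: August 15, 1990 + 63 days = October 17, 1990.
From July 29, 1990 through August 9, 1990 inclusive is 12 days; tolling adds 12 days: October 17, 1990 + 12 days = October 29, 1990.
Tolling adds 3 days: October 29, 1990 + 3 days = November 1, 1990.
November 1, 1990 is a Thursday and not a day the employer's offices are closed, so no extension applies.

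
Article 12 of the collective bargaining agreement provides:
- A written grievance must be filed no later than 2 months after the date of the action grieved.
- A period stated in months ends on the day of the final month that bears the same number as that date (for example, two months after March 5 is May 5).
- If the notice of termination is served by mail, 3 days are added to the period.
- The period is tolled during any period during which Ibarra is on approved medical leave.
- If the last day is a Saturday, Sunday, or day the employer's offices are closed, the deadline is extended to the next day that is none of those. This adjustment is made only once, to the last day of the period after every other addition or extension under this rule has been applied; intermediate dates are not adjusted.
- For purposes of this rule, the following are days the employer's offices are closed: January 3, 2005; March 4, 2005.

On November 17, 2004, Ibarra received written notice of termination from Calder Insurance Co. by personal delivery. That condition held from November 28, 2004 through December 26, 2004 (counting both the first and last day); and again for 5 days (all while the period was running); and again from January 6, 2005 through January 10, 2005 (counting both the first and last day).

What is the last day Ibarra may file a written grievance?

February 25, 2005

2 months after November 17, 2004 is January 17, 2005.
Service was not by mail, so no mail extension applies.
From November 28, 2004 through December 26, 2004 inclusive is 29 days; tolling adds 29 days: January 17, 2005 + 29 days = February 15, 2005.
Tolling adds 5 days: February 15, 2005 + 5 days = February 20, 2005.
From January 6, 2005 through January 10, 2005 inclusive is 5 days; tolling adds 5 days: February 20, 2005 + 5 days = February 25, 2005.
February 25, 2005 is a Friday and not a day the employer's offices are closed, so no extension applies.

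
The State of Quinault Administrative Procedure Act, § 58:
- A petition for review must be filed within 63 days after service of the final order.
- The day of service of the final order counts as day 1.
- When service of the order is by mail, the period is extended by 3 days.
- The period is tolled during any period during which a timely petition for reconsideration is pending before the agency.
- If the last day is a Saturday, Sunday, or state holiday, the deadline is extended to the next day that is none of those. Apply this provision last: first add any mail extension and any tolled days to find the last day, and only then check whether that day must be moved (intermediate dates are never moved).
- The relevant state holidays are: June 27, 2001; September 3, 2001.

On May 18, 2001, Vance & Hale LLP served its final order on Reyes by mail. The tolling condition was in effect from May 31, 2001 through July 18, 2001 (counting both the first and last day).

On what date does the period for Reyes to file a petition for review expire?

Counting May 18, 2001 as day 1, day 63 is July 19, 2001.
Service was by mail, adding 3 days: July 19, 2001 + 3 days = July 22, 2001.
From May 31, 2001 through July 18, 2001 inclusive is 49 days; tolling adds 49 days: July 22, 2001 + 49 days = September 9, 2001.
September 9, 2001 is Sunday. The next qualifying day is September 10, 2001.

September 10, 2001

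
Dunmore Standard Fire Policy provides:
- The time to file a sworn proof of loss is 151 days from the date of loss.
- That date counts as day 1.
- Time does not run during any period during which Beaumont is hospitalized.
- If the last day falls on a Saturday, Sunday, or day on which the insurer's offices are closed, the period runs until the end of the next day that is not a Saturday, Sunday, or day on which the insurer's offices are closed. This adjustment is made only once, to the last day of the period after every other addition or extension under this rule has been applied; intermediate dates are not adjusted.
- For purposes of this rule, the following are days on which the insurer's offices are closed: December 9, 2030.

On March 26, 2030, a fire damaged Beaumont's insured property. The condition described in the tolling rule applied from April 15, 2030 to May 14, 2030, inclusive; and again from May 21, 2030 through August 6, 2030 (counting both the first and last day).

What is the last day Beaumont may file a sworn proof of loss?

December 10, 2030

Counting March 26, 2030 as day 1, day 151 is August 23, 2030.
From April 15, 2030 through May 14, 2030 inclusive is 30 days; tolling adds 30 days: August 23, 2030 + 30 days = September 22, 2030.
From May 21, 2030 through August 6, 2030 inclusive is 78 days; tolling adds 78 days: September 22, 2030 + 78 days = December 9, 2030.
December 9, 2030 is a listed holiday. The next qualifying day is December 10, 2030.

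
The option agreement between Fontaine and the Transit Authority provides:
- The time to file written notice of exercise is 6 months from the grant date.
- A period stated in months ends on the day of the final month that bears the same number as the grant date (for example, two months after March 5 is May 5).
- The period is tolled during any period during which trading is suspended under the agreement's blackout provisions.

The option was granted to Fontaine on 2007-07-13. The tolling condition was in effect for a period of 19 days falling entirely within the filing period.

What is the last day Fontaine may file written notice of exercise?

February 1, 2008

6 months after 2007-07-13 is January 13, 2008.
Tolling adds 19 days: January 13, 2008 + 19 days = February 1, 2008.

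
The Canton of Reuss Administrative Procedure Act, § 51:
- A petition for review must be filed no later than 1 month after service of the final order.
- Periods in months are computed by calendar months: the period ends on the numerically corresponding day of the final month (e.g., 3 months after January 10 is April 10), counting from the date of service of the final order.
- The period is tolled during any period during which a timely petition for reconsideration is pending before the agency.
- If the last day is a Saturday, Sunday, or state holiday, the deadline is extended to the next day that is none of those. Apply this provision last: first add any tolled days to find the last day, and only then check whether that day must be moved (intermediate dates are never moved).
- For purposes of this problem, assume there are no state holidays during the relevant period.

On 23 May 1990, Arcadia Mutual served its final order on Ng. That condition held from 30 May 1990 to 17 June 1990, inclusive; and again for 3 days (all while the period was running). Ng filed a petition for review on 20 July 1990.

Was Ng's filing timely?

No

1 month after 23 May 1990 is June 23, 1990.
From May 30, 1990 through June 17, 1990 inclusive is 19 days; tolling adds 19 days: June 23, 1990 + 19 days = July 12, 1990.
Tolling adds 3 days: July 12, 1990 + 3 days = July 15, 1990.
July 15, 1990 is Sunday. The next qualifying day is July 16, 1990.
The deadline is July 16, 1990; the filing on July 20, 1990 is after that date.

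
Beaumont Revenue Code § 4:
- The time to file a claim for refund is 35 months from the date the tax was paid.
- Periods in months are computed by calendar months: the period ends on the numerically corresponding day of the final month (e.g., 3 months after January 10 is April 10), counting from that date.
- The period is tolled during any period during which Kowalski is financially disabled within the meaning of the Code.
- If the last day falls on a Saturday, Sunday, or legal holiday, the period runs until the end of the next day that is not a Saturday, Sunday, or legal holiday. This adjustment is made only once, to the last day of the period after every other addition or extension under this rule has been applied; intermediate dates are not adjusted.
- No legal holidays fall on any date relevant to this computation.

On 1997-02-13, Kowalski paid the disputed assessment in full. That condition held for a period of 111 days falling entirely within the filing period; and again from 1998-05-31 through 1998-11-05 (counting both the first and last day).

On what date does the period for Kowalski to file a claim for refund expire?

October 9, 2000

35 months after 1997-02-13 is January 13, 2000.
Tolling adds 111 days: January 13, 2000 + 111 days = May 3, 2000.
From May 31, 1998 through November 5, 1998 inclusive is 159 days; tolling adds 159 days: May 3, 2000 + 159 days = October 9, 2000.
October 9, 2000 is a Monday and not a legal holiday, so no extension applies.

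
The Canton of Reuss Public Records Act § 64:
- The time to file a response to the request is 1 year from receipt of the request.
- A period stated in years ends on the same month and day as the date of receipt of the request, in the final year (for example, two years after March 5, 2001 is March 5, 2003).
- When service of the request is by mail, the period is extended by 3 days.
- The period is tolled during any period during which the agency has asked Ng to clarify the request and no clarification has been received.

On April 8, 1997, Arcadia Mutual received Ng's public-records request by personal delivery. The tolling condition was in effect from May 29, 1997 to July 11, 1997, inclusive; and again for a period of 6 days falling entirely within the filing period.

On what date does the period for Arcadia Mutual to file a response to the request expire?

May 28, 1998

1 year after April 8, 1997 is April 8, 1998.
Service was not by mail, so no mail extension applies.
From May 29, 1997 through July 11, 1997 inclusive is 44 days; tolling adds 44 days: April 8, 1998 + 44 days = May 22, 1998.
Tolling adds 6 days: May 22, 1998 + 6 days = May 28, 1998.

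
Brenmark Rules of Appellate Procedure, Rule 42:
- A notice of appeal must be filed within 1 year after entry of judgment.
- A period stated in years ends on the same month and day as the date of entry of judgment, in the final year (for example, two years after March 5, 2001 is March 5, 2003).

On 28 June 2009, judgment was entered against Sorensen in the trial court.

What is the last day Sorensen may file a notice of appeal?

June 28, 2010

1 year after 28 June 2009 is June 28, 2010.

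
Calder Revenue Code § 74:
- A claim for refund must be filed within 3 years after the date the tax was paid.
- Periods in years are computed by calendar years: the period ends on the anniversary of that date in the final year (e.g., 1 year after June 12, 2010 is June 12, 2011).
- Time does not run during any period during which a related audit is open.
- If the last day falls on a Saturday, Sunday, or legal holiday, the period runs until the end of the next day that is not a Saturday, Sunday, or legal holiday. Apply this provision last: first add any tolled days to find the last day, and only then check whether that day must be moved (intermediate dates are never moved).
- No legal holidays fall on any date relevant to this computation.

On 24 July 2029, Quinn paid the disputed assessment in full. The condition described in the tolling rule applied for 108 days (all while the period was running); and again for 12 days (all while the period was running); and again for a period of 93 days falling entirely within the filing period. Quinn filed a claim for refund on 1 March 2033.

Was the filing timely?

No

3 years after 24 July 2029 is July 24, 2032.
Tolling adds 108 days: July 24, 2032 + 108 days = November 9, 2032.
Tolling adds 12 days: November 9, 2032 + 12 days = November 21, 2032.
Tolling adds 93 days: November 21, 2032 + 93 days = February 22, 2033.
February 22, 2033 is a Tuesday and not a legal holiday, so no extension applies.
The deadline is February 22, 2033; the filing on March 1, 2033 is after that date.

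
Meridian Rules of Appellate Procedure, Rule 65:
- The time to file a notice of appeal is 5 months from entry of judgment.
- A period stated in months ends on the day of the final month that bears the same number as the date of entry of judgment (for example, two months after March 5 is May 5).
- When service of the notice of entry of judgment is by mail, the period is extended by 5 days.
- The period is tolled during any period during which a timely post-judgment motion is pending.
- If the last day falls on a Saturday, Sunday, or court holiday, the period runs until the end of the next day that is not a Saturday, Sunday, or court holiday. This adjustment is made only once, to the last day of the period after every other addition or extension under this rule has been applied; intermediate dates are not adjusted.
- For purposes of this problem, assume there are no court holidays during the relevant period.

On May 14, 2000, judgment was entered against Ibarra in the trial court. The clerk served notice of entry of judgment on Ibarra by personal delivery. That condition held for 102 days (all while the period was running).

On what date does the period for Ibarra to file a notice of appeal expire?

January 24, 2001

5 months after May 14, 2000 is October 14, 2000.
Service was not by mail, so no mail extension applies.
Tolling adds 102 days: October 14, 2000 + 102 days = January 24, 2001.
January 24, 2001 is a Wednesday and not a court holiday, so no extension applies.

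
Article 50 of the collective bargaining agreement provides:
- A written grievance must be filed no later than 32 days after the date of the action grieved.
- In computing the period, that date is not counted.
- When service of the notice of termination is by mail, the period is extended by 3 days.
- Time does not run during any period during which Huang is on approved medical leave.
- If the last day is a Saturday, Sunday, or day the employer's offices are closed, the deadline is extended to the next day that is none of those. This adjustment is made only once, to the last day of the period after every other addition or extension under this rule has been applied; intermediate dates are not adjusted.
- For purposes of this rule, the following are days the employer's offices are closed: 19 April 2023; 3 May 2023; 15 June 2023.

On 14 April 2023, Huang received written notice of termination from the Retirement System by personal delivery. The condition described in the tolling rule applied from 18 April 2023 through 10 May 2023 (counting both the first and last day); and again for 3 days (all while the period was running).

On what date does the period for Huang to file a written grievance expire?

June 12, 2023

32 days after 14 April 2023 is May 16, 2023.
Service was not by mail, so no mail extension applies.
From April 18, 2023 through May 10, 2023 inclusive is 23 days; tolling adds 23 days: May 16, 2023 + 23 days = June 8, 2023.
Tolling adds 3 days: June 8, 2023 + 3 days = June 11, 2023.
June 11, 2023 is Sunday. The next qualifying day is June 12, 2023.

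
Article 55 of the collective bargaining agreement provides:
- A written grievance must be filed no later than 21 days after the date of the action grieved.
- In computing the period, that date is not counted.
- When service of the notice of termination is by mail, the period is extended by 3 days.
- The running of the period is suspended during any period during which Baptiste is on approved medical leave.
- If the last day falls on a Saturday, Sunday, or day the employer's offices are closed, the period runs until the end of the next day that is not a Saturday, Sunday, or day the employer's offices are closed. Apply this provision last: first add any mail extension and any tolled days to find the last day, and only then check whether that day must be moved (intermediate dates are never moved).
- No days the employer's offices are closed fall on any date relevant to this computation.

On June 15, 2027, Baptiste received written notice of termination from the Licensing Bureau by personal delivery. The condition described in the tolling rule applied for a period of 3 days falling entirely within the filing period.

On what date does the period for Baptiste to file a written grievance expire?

July 9, 2027

21 days after June 15, 2027 is July 6, 2027.
Service was not by mail, so no mail extension applies.
Tolling adds 3 days: July 6, 2027 + 3 days = July 9, 2027.
July 9, 2027 is a Friday and not a day the employer's offices are closed, so no extension applies.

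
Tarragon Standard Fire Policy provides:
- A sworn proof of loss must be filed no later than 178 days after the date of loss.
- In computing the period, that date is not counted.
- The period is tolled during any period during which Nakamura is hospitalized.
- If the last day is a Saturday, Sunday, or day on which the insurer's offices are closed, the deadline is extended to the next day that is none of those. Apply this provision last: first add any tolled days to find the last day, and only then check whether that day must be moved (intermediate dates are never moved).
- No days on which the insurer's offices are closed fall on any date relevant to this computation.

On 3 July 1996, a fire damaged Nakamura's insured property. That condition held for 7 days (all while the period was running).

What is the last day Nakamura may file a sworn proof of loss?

January 6, 1997

178 days after 3 July 1996 is December 28, 1996.
Tolling adds 7 days: December 28, 1996 + 7 days = January 4, 1997.
January 4, 1997 is Saturday; January 5, 1997 is Sunday. The next qualifying day is January 6, 1997.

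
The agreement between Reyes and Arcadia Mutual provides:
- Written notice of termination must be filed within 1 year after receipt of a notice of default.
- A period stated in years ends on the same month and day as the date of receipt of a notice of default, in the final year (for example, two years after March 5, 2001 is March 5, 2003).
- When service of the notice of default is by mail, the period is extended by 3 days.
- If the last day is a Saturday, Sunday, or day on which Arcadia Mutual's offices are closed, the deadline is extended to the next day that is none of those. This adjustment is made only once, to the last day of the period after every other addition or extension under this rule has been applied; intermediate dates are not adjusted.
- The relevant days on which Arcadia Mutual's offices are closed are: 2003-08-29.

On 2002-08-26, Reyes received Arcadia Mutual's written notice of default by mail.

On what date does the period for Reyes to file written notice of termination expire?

September 1, 2003

1 year after 2002-08-26 is August 26, 2003.
Service was by mail, adding 3 days: August 26, 2003 + 3 days = August 29, 2003.
August 29, 2003 is a listed holiday; August 30, 2003 is Saturday; August 31, 2003 is Sunday. The next qualifying day is September 1, 2003.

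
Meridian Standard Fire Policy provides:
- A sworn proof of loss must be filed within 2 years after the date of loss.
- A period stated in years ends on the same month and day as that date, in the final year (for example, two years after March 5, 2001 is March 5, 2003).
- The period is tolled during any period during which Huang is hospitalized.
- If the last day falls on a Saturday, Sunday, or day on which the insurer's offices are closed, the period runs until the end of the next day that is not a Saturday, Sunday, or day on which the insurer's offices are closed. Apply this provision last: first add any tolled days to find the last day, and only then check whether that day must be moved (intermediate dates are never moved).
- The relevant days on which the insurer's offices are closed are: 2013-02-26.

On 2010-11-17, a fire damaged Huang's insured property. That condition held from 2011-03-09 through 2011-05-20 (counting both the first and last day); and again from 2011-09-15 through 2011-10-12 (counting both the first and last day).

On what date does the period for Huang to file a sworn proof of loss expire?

2 years after 2010-11-17 is November 17, 2012.
From March 9, 2011 through May 20, 2011 inclusive is 73 days; tolling adds 73 days: November 17, 2012 + 73 days = January 29, 2013.
From September 15, 2011 through October 12, 2011 inclusive is 28 days; tolling adds 28 days: January 29, 2013 + 28 days = February 26, 2013.
February 26, 2013 is a listed holiday. The next qualifying day is February 27, 2013.

February 27, 2013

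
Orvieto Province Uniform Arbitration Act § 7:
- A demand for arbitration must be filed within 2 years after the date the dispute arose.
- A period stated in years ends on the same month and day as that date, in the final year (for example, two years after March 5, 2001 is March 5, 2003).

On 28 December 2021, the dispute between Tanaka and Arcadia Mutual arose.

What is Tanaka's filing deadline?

December 28, 2023

2 years after 28 December 2021 is December 28, 2023.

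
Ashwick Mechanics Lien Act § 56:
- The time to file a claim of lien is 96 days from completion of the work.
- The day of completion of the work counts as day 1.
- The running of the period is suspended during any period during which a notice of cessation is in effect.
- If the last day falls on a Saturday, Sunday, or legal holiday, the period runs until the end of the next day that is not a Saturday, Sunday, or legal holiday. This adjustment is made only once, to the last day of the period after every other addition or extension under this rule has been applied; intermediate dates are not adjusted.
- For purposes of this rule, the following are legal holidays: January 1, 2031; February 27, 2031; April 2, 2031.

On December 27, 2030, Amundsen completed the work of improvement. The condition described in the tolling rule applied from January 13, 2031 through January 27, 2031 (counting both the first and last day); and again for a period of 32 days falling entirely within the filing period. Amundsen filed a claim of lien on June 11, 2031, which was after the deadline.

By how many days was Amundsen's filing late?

Counting December 27, 2030 as day 1, day 96 is April 1, 2031.
From January 13, 2031 through January 27, 2031 inclusive is 15 days; tolling adds 15 days: April 1, 2031 + 15 days = April 16, 2031.
Tolling adds 32 days: April 16, 2031 + 32 days = May 18, 2031.
May 18, 2031 is Sunday. The next qualifying day is May 19, 2031.
The deadline is May 19, 2031; from May 19, 2031 to June 11, 2031 is 23 days.

23 days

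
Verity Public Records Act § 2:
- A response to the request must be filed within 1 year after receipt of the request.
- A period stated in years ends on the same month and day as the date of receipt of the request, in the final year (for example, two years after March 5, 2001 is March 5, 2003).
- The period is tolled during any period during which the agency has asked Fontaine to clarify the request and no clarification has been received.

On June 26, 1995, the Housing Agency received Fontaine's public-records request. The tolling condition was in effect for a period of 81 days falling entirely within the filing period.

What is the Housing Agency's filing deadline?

1 year after June 26, 1995 is June 26, 1996.
Tolling adds 81 days: June 26, 1996 + 81 days = September 15, 1996.

September 15, 1996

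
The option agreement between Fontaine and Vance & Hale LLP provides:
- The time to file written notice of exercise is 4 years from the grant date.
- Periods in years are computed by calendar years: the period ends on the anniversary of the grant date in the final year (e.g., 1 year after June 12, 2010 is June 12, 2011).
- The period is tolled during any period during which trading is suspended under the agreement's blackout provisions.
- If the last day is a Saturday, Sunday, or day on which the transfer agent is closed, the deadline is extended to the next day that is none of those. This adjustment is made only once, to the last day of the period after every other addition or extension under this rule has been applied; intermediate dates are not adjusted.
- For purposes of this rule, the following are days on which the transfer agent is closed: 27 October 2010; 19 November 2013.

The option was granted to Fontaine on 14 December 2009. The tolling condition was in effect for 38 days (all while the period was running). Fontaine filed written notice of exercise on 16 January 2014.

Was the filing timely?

4 years after 14 December 2009 is December 14, 2013.
Tolling adds 38 days: December 14, 2013 + 38 days = January 21, 2014.
January 21, 2014 is a Tuesday and not a day on which the transfer agent is closed, so no extension applies.
The deadline is January 21, 2014; the filing on January 16, 2014 is on or before that date.

Yes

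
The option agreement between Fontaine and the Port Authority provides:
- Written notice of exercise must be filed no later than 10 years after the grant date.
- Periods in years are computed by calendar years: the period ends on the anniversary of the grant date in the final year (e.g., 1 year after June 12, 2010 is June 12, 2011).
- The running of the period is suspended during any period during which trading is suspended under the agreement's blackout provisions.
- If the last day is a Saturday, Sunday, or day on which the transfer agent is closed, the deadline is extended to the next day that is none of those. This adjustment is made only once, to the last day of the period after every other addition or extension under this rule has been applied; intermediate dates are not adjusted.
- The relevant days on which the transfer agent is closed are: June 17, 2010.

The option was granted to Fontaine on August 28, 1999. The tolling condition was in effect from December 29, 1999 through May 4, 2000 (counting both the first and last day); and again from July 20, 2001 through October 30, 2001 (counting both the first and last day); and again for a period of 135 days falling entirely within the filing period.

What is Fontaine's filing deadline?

10 years after August 28, 1999 is August 28, 2009.
From December 29, 1999 through May 4, 2000 inclusive is 128 days; tolling adds 128 days: August 28, 2009 + 128 days = January 3, 2010.
From July 20, 2001 through October 30, 2001 inclusive is 103 days; tolling adds 103 days: January 3, 2010 + 103 days = April 16, 2010.
Tolling adds 135 days: April 16, 2010 + 135 days = August 29, 2010.
August 29, 2010 is Sunday. The next qualifying day is August 30, 2010.

August 30, 2010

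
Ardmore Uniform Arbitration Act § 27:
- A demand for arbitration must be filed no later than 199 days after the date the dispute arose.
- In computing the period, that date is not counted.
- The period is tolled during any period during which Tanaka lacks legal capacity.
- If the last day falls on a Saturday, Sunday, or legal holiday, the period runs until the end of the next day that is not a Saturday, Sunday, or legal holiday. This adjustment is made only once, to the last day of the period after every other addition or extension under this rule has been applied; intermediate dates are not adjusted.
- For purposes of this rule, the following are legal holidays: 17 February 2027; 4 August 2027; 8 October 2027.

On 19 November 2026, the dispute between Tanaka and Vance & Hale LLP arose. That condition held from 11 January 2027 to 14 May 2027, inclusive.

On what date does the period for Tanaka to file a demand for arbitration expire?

October 11, 2027

199 days after 19 November 2026 is June 6, 2027.
From January 11, 2027 through May 14, 2027 inclusive is 124 days; tolling adds 124 days: June 6, 2027 + 124 days = October 8, 2027.
October 8, 2027 is a listed holiday; October 9, 2027 is Saturday; October 10, 2027 is Sunday. The next qualifying day is October 11, 2027.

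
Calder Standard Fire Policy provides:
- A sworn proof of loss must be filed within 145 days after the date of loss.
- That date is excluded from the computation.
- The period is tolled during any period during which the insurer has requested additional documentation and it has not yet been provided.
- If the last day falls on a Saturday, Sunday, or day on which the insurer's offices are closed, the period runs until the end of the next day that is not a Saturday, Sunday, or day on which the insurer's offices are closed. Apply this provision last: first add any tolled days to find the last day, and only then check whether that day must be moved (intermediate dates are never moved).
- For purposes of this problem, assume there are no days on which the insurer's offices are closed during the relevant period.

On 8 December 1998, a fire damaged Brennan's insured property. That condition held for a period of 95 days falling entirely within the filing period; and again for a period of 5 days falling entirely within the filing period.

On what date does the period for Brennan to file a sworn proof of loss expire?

August 10, 1999

145 days after 8 December 1998 is May 2, 1999.
Tolling adds 95 days: May 2, 1999 + 95 days = August 5, 1999.
Tolling adds 5 days: August 5, 1999 + 5 days = August 10, 1999.
August 10, 1999 is a Tuesday and not a day on which the insurer's offices are closed, so no extension applies.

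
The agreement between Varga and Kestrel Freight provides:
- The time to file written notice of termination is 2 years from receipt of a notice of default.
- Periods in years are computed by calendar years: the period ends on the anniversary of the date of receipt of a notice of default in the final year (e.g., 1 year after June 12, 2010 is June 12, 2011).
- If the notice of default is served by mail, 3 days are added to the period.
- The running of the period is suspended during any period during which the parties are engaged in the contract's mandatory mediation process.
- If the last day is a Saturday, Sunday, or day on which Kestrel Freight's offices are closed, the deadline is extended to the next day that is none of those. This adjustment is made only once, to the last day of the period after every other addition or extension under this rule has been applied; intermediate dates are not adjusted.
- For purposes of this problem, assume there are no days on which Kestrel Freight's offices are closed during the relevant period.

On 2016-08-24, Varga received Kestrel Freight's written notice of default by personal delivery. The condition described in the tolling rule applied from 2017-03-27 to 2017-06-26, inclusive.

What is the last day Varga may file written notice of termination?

November 26, 2018

2 years after 2016-08-24 is August 24, 2018.
Service was not by mail, so no mail extension applies.
From March 27, 2017 through June 26, 2017 inclusive is 92 days; tolling adds 92 days: August 24, 2018 + 92 days = November 24, 2018.
November 24, 2018 is Saturday; November 25, 2018 is Sunday. The next qualifying day is November 26, 2018.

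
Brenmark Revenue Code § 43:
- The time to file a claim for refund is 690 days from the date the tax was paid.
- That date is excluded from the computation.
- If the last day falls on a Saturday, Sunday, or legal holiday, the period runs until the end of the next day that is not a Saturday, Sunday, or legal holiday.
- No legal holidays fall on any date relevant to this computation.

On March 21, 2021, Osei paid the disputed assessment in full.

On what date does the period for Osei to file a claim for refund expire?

690 days after March 21, 2021 is February 9, 2023.
February 9, 2023 is a Thursday and not a legal holiday, so no extension applies.

February 9, 2023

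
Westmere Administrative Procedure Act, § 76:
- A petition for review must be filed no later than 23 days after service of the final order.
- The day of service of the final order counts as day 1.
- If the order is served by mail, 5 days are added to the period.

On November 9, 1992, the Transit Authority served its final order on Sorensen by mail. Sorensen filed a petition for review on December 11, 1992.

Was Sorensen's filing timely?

No

Counting November 9, 1992 as day 1, day 23 is December 1, 1992.
Service was by mail, adding 5 days: December 1, 1992 + 5 days = December 6, 1992.
The deadline is December 6, 1992; the filing on December 11, 1992 is after that date.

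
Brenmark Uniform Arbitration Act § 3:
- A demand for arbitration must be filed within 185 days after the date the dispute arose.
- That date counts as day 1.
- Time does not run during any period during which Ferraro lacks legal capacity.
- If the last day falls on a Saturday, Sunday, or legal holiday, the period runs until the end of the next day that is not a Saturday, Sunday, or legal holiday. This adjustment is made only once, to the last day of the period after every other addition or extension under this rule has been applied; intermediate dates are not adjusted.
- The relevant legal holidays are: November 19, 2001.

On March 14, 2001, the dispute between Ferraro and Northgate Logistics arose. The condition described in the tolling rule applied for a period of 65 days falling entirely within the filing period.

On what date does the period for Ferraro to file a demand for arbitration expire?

Counting March 14, 2001 as day 1, day 185 is September 14, 2001.
Tolling adds 65 days: September 14, 2001 + 65 days = November 18, 2001.
November 18, 2001 is Sunday; November 19, 2001 is a listed holiday. The next qualifying day is November 20, 2001.

November 20, 2001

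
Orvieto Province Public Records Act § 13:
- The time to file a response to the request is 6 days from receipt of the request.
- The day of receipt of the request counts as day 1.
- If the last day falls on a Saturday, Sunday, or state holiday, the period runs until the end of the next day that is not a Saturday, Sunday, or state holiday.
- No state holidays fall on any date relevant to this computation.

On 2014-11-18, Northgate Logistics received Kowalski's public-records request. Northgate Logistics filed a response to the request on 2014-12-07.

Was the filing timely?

Counting 2014-11-18 as day 1, day 6 is November 23, 2014.
November 23, 2014 is Sunday. The next qualifying day is November 24, 2014.
The deadline is November 24, 2014; the filing on December 7, 2014 is after that date.

No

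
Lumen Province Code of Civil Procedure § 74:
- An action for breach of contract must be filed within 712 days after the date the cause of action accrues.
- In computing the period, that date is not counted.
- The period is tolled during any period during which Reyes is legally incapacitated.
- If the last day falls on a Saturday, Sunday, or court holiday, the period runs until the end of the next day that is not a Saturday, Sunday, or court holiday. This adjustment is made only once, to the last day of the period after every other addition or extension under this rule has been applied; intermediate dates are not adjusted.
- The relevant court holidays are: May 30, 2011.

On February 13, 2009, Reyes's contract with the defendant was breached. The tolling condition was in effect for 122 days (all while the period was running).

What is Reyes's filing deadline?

May 31, 2011

712 days after February 13, 2009 is January 26, 2011.
Tolling adds 122 days: January 26, 2011 + 122 days = May 28, 2011.
May 28, 2011 is Saturday; May 29, 2011 is Sunday; May 30, 2011 is a listed holiday. The next qualifying day is May 31, 2011.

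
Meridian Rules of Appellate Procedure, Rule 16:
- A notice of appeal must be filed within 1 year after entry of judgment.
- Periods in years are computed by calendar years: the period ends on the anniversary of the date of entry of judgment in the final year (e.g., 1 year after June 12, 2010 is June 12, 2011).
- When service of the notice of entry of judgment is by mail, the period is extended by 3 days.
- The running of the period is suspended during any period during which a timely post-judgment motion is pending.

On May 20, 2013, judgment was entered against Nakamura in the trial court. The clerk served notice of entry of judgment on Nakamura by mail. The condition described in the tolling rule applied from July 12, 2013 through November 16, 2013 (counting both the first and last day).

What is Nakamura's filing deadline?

1 year after May 20, 2013 is May 20, 2014.
Service was by mail, adding 3 days: May 20, 2014 + 3 days = May 23, 2014.
From July 12, 2013 through November 16, 2013 inclusive is 128 days; tolling adds 128 days: May 23, 2014 + 128 days = September 28, 2014.

September 28, 2014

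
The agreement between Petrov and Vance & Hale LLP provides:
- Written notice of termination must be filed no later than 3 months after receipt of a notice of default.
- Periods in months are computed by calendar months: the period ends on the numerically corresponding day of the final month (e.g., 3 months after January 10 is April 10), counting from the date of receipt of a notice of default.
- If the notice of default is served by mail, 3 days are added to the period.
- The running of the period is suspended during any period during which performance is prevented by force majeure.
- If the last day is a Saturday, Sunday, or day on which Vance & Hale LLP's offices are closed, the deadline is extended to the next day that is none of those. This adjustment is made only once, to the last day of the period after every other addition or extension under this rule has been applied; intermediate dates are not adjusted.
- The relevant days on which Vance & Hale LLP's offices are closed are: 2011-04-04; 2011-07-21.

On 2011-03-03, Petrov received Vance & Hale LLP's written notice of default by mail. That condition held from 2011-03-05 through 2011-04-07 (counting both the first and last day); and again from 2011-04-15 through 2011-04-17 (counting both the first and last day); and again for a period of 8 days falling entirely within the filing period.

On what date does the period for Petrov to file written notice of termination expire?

3 months after 2011-03-03 is June 3, 2011.
Service was by mail, adding 3 days: June 3, 2011 + 3 days = June 6, 2011.
From March 5, 2011 through April 7, 2011 inclusive is 34 days; tolling adds 34 days: June 6, 2011 + 34 days = July 10, 2011.
From April 15, 2011 through April 17, 2011 inclusive is 3 days; tolling adds 3 days: July 10, 2011 + 3 days = July 13, 2011.
Tolling adds 8 days: July 13, 2011 + 8 days = July 21, 2011.
July 21, 2011 is a listed holiday. The next qualifying day is July 22, 2011.

July 22, 2011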